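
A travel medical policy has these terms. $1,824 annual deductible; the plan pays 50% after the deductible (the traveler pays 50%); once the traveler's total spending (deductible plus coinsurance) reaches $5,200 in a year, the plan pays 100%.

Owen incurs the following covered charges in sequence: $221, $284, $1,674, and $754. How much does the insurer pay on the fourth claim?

$377

Claim 1 — $221: fully absorbed by the deductible. Traveler pays $221; OOP now $221. Plan pays $221 − $221 = $0.
Claim 2 — $284: entire amount goes to the deductible. Traveler owes $284 (running OOP $505). Plan pays $284 − $284 = $0.
Claim 3 — $1,674: deductible takes $1,319, $355 remains; coinsurance $355 × 50% = $177.50. Traveler owes $1,496.50 (running OOP $2,001.50). Insurer: $1,674 − $1,496.50 = $177.50.
Claim 4 — $754: deductible already satisfied, so traveler's share is 50% × $754 = $377. Traveler owes $377 (running OOP $2,378.50). Plan pays $754 − $377 = $377.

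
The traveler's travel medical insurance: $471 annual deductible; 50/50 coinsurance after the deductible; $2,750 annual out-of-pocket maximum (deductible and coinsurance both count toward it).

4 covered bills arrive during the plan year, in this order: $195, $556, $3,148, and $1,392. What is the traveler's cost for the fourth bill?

$565

Claim 1 — $195: entire amount goes to the deductible. Traveler pays $195; OOP now $195.
Claim 2 — $556: $276 to deductible, leaving $280; coinsurance $280 × 50% = $140. Traveler owes $416 (running OOP $611).
Claim 3 — $3,148: deductible already satisfied, so traveler's share is 50% × $3,148 = $1,574. Traveler pays $1,574; OOP now $2,185.
Claim 4 — $1,392: deductible already satisfied, so traveler's share is 50% × $1,392 = $696. Adding that to $2,185 gives $2,881, past the $2,750 cap; traveler pays only $2,750 − $2,185 = $565.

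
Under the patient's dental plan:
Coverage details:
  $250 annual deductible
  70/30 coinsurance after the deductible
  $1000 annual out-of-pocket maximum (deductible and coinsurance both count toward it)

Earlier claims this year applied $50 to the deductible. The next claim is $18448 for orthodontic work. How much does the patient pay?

$950

Remaining deductible: $250 − $50 = $200.
After the $200 deductible portion, $18448 − $200 = $18248 is subject to coinsurance.
30% of $18248 = $5474.40 falls to the patient.
So the patient owes $200 + $5474.40 = $5674.40 before any cap.
Adding $5674.40 to the $50 already spent would give $5724.40, which exceeds the $1000 cap; the patient pays just $1000 − $50 = $950.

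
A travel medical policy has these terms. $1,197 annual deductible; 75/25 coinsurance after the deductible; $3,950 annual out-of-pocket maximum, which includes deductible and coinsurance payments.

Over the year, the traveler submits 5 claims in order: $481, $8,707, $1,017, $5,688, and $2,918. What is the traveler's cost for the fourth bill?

$501

Bill 1, $481: entire amount goes to the deductible. Traveler owes $481 (running OOP $481).
Bill 2, $8,707: $716 to deductible, leaving $7,991; coinsurance $7,991 × 25% = $1,997.75. Traveler owes $2,713.75 (running OOP $3,194.75).
Bill 3, $1,017: deductible already satisfied, so traveler's share is 25% × $1,017 = $254.25. Traveler owes $254.25 (running OOP $3,449).
Bill 4, $5,688: deductible met; 25% of $5,688 = $1,422. That would push OOP to $4,871, over the $3,950 cap, so traveler pays $3,950 − $3,449 = $501.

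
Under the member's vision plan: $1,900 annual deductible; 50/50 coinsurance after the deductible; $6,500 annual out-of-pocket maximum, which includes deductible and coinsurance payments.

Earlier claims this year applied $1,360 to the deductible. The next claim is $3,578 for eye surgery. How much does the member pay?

$2,059

Remaining deductible: $1,900 − $1,360 = $540.
The remaining $3,038 (= $3,578 − $540) moves to coinsurance.
Member's 50% share of $3,038 is $1,519.
So the member owes $540 + $1,519 = $2,059 before any cap.
Cumulative spending $1,360 + $2,059 = $3,419 stays under the $6,500 maximum.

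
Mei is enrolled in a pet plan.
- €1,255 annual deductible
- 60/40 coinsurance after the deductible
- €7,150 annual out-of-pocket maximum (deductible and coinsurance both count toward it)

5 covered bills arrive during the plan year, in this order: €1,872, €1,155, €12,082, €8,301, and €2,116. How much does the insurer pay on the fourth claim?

Claim 1 — €1,872: deductible takes €1,255, €617 remains; 40% of €617 = €246.80. Owner owes €1,501.80 (running OOP €1,501.80). Plan pays €1,872 − €1,501.80 = €370.20.
Claim 2 — €1,155: deductible already satisfied, so owner's share is 40% × €1,155 = €462. Cost to owner: €462. OOP to date €1,963.80. Insurer: €1,155 − €462 = €693.
Claim 3 — €12,082: deductible met; 40% of €12,082 = €4,832.80. Owner pays €4,832.80; OOP now €6,796.60. Insurer: €12,082 − €4,832.80 = €7,249.20.
Claim 4 — €8,301: deductible met; 40% of €8,301 = €3,320.40. Adding that to €6,796.60 gives €10,117, past the €7,150 cap; owner pays only €7,150 − €6,796.60 = €353.40. Plan pays €8,301 − €353.40 = €7,947.60.

€7,947.60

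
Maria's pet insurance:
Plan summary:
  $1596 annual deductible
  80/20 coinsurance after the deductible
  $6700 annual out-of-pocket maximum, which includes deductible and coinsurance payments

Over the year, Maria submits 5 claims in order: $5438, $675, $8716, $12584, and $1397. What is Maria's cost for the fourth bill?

Bill 1, $5438: $1596 finishes the deductible; $3842 goes to coinsurance; coinsurance $3842 × 20% = $768.40. Cost to owner: $2364.40. OOP to date $2364.40.
Bill 2, $675: 20% coinsurance on $675 = $135. Owner pays $135; OOP now $2499.40.
Bill 3, $8716: 20% coinsurance on $8716 = $1743.20. Owner pays $1743.20; OOP now $4242.60.
Bill 4, $12584: 20% coinsurance on $12584 = $2516.80. Adding that to $4242.60 gives $6759.40, past the $6700 cap; owner pays only $6700 − $4242.60 = $2457.40.

$2457.40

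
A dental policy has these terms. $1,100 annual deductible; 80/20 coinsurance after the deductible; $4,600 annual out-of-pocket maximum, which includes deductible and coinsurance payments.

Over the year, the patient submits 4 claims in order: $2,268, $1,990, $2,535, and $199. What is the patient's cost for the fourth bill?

$39.80

Bill 1, $2,268: $1,100 finishes the deductible; $1,168 goes to coinsurance; 20% of $1,168 = $233.60. Cost to patient: $1,333.60. OOP to date $1,333.60.
Bill 2, $1,990: deductible already satisfied, so patient's share is 20% × $1,990 = $398. Cost to patient: $398. OOP to date $1,731.60.
Bill 3, $2,535: deductible met; 20% of $2,535 = $507. Cost to patient: $507. OOP to date $2,238.60.
Bill 4, $199: 20% coinsurance on $199 = $39.80. Patient owes $39.80 (running OOP $2,278.40).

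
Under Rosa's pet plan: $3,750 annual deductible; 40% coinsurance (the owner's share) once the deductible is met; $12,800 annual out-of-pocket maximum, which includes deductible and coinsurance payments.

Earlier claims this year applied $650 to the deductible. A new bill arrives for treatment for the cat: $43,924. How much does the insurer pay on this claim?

Remaining deductible: $3,750 − $650 = $3,100.
After the $3,100 deductible portion, $43,924 − $3,100 = $40,824 is subject to coinsurance.
Owner's 40% share of $40,824 is $16,329.60.
So the owner owes $3,100 + $16,329.60 = $19,429.60 before any cap.
Adding $19,429.60 to the $650 already spent would give $20,079.60, which exceeds the $12,800 cap; the owner pays just $12,800 − $650 = $12,150.
The plan picks up $43,924 − $12,150 = $31,774.

$31,774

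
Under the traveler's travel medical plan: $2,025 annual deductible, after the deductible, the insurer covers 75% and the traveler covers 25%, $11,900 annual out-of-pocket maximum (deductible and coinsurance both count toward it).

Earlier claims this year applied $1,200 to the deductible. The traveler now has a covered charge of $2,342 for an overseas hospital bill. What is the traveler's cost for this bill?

$1,204.25

$1,200 of the $2,025 deductible is already met, leaving $825.
The remaining $1,517 (= $2,342 − $825) moves to coinsurance.
Traveler's 25% share of $1,517 is $379.25.
Traveler responsibility before any cap: $825 + $379.25 = $1,204.25.
Year-to-date out-of-pocket becomes $1,200 + $1,204.25 = $2,404.25, still under the $11,900 maximum, so no cap applies.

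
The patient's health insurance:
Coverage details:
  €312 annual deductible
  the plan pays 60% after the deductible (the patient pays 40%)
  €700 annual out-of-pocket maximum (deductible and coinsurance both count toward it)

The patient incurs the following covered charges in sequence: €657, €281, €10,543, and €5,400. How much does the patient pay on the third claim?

€137.60

Bill 1, €657: €312 finishes the deductible; €345 goes to coinsurance; 40% of €345 = €138. Cost to patient: €450. OOP to date €450.
Bill 2, €281: deductible met; 40% of €281 = €112.40. Patient owes €112.40 (running OOP €562.40).
Bill 3, €10,543: 40% coinsurance on €10,543 = €4,217.20. OOP would hit €4,779.60 > €700, so the cap limits the patient to €700 − €562.40 = €137.60.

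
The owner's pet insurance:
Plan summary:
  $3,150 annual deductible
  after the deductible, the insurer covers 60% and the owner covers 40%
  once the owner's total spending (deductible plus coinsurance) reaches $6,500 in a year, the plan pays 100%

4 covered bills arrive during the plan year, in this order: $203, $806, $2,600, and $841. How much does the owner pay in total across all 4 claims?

$3,670

#1 ($203): fully absorbed by the deductible. Owner owes $203 (running OOP $203).
#2 ($806): entire amount goes to the deductible. Owner owes $806 (running OOP $1,009).
#3 ($2,600): $2,141 to deductible, leaving $459; coinsurance $459 × 40% = $183.60. Owner owes $2,324.60 (running OOP $3,333.60).
#4 ($841): deductible met; 40% of $841 = $336.40. Owner owes $336.40 (running OOP $3,670).
Total paid by the owner: $203 + $806 + $2,324.60 + $336.40 = $3,670.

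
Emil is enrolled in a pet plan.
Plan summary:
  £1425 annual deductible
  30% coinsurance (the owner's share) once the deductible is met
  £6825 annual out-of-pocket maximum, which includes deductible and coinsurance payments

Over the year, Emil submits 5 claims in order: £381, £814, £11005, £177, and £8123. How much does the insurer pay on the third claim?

£7542.50

Claim 1 — £381: fully absorbed by the deductible. Cost to owner: £381. OOP to date £381. Plan pays £381 − £381 = £0.
Claim 2 — £814: all of it applies to the deductible. Owner owes £814 (running OOP £1195). Insurer: £814 − £814 = £0.
Claim 3 — £11005: deductible takes £230, £10775 remains; coinsurance £10775 × 30% = £3232.50. Cost to owner: £3462.50. OOP to date £4657.50. Insurer: £11005 − £3462.50 = £7542.50.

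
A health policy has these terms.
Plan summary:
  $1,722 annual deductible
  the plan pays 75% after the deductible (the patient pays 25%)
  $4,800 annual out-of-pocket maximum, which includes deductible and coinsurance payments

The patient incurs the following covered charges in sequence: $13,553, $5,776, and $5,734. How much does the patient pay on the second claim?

$120.25

Claim 1 ($13,553): deductible takes $1,722, $11,831 remains; patient's 25% is $2,957.75. Cost to patient: $4,679.75. OOP to date $4,679.75.
Claim 2 ($5,776): deductible met; 25% of $5,776 = $1,444. Adding that to $4,679.75 gives $6,123.75, past the $4,800 cap; patient pays only $4,800 − $4,679.75 = $120.25.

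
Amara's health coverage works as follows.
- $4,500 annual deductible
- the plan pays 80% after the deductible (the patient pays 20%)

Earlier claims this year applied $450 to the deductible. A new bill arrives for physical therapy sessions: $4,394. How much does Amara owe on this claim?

$450 of the $4,500 deductible is already met, leaving $4,050.
After the $4,050 deductible portion, $4,394 − $4,050 = $344 is subject to coinsurance.
Patient's 20% share of $344 is $68.80.
So the patient owes $4,050 + $68.80 = $4,118.80.

$4,118.80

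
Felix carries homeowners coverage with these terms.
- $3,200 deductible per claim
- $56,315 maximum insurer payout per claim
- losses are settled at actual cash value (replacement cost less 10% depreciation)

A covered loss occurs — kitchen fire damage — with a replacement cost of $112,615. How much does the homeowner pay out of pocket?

$56,300

Actual cash value after 10% depreciation: $112,615 × 90% = $101,353.50.
Less the $3,200 deductible: $101,353.50 − $3,200 = $98,153.50.
$98,153.50 exceeds the $56,315 limit, so the insurer pays the limit: $56,315.
Homeowner's share is the uncovered remainder: $112,615 − $56,315 = $56,300.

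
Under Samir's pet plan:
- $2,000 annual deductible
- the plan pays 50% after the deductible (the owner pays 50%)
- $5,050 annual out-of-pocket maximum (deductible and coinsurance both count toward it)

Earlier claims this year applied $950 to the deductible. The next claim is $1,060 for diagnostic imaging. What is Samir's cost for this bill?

$1,055

Deductible still to meet: $2,000 − $950 = $1,050.
After the $1,050 deductible portion, $1,060 − $1,050 = $10 is subject to coinsurance.
Owner's 50% share of $10 is $5.
Owner responsibility before any cap: $1,050 + $5 = $1,055.
Total out-of-pocket so far would be $950 + $1,055 = $2,005, below the $5,050 cap — no reduction.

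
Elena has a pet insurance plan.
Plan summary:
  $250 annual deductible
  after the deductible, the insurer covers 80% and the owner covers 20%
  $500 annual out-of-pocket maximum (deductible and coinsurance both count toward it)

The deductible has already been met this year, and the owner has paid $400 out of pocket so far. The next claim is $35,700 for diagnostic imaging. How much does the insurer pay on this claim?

The deductible is already satisfied, so the full bill goes to coinsurance.
Coinsurance: $35,700 × 20% = $7,140.
Adding $7,140 to the $400 already spent would give $7,540, which exceeds the $500 cap; the owner pays just $500 − $400 = $100.
The insurer covers the remainder: $35,700 − $100 = $35,600.

$35,600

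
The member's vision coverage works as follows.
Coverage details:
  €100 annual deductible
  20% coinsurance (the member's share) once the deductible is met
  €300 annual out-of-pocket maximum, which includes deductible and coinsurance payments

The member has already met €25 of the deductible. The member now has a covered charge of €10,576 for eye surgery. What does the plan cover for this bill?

Remaining deductible: €100 − €25 = €75.
That leaves €10,576 − €75 = €10,501 for coinsurance.
20% of €10,501 = €2,100.20 falls to the member.
Member responsibility before any cap: €75 + €2,100.20 = €2,175.20.
That would bring total out-of-pocket to €2,200.20, past the €300 cap. The member is capped at €300 − €25 = €275 on this claim.
The plan picks up €10,576 − €275 = €10,301.

€10,301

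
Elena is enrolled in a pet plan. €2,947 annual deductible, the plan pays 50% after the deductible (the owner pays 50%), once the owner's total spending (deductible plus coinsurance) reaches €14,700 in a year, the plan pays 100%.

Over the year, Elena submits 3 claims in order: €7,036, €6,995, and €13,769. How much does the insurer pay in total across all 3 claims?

€13,100

Claim 1 — €7,036: €2,947 finishes the deductible; €4,089 goes to coinsurance; coinsurance €4,089 × 50% = €2,044.50. Owner pays €4,991.50; OOP now €4,991.50. Plan pays €7,036 − €4,991.50 = €2,044.50.
Claim 2 — €6,995: deductible already satisfied, so owner's share is 50% × €6,995 = €3,497.50. Owner owes €3,497.50 (running OOP €8,489). Plan pays €6,995 − €3,497.50 = €3,497.50.
Claim 3 — €13,769: deductible already satisfied, so owner's share is 50% × €13,769 = €6,884.50. Adding that to €8,489 gives €15,373.50, past the €14,700 cap; owner pays only €14,700 − €8,489 = €6,211. Plan pays €13,769 − €6,211 = €7,558.
Insurer total: €2,044.50 + €3,497.50 + €7,558 = €13,100.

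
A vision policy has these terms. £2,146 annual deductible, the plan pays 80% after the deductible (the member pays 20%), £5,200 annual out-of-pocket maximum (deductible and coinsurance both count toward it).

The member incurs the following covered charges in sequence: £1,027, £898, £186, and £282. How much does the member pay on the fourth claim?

#1 (£1,027): all of it applies to the deductible. Cost to member: £1,027. OOP to date £1,027.
#2 (£898): fully absorbed by the deductible. Cost to member: £898. OOP to date £1,925.
#3 (£186): entire amount goes to the deductible. Cost to member: £186. OOP to date £2,111.
#4 (£282): £35 finishes the deductible; £247 goes to coinsurance; 20% of £247 = £49.40. Member pays £84.40; OOP now £2,195.40.

£84.40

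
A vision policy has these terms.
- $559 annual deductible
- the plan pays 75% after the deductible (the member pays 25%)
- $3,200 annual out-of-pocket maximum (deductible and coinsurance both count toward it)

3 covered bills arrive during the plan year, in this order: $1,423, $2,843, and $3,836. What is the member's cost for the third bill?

Bill 1, $1,423: $559 finishes the deductible; $864 goes to coinsurance; coinsurance $864 × 25% = $216. Member owes $775 (running OOP $775).
Bill 2, $2,843: deductible already satisfied, so member's share is 25% × $2,843 = $710.75. Member owes $710.75 (running OOP $1,485.75).
Bill 3, $3,836: deductible met; 25% of $3,836 = $959. Member owes $959 (running OOP $2,444.75).

$959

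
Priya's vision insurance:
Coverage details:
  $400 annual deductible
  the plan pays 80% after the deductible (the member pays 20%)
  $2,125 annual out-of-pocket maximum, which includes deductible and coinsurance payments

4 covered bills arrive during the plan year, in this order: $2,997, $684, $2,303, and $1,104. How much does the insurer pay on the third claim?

$1,842.40

Bill 1, $2,997: deductible takes $400, $2,597 remains; coinsurance $2,597 × 20% = $519.40. Member pays $919.40; OOP now $919.40. Insurer: $2,997 − $919.40 = $2,077.60.
Bill 2, $684: deductible already satisfied, so member's share is 20% × $684 = $136.80. Member owes $136.80 (running OOP $1,056.20). Insurer: $684 − $136.80 = $547.20.
Bill 3, $2,303: 20% coinsurance on $2,303 = $460.60. Member pays $460.60; OOP now $1,516.80. Insurer: $2,303 − $460.60 = $1,842.40.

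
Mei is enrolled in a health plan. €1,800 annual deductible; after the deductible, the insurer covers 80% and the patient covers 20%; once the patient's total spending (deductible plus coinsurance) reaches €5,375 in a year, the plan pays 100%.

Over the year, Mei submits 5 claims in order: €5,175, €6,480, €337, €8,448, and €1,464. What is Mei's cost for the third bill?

€67.40

Claim 1 — €5,175: €1,800 finishes the deductible; €3,375 goes to coinsurance; patient's 20% is €675. Cost to patient: €2,475. OOP to date €2,475.
Claim 2 — €6,480: deductible already satisfied, so patient's share is 20% × €6,480 = €1,296. Patient owes €1,296 (running OOP €3,771).
Claim 3 — €337: deductible met; 20% of €337 = €67.40. Cost to patient: €67.40. OOP to date €3,838.40.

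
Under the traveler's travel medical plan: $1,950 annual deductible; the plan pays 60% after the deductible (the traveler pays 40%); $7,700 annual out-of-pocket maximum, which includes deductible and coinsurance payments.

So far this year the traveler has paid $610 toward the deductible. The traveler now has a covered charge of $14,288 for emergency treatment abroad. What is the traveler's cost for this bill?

Remaining deductible: $1,950 − $610 = $1,340.
The remaining $12,948 (= $14,288 − $1,340) moves to coinsurance.
Coinsurance: $12,948 × 40% = $5,179.20.
Traveler responsibility before any cap: $1,340 + $5,179.20 = $6,519.20.
Year-to-date out-of-pocket becomes $610 + $6,519.20 = $7,129.20, still under the $7,700 maximum, so no cap applies.

$6,519.20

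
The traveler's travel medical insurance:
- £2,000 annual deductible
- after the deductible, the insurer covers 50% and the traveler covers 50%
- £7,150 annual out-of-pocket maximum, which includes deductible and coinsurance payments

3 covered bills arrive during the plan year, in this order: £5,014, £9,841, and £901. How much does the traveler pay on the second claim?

#1 (£5,014): deductible takes £2,000, £3,014 remains; coinsurance £3,014 × 50% = £1,507. Traveler pays £3,507; OOP now £3,507.
#2 (£9,841): deductible already satisfied, so traveler's share is 50% × £9,841 = £4,920.50. Adding that to £3,507 gives £8,427.50, past the £7,150 cap; traveler pays only £7,150 − £3,507 = £3,643.

£3,643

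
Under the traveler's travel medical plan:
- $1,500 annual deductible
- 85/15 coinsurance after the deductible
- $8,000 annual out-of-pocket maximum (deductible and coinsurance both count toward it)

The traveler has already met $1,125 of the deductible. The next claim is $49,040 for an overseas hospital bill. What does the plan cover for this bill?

Deductible still to meet: $1,500 − $1,125 = $375.
After the $375 deductible portion, $49,040 − $375 = $48,665 is subject to coinsurance.
Traveler's 15% share of $48,665 is $7,299.75.
So the traveler owes $375 + $7,299.75 = $7,674.75 before any cap.
Year-to-date out-of-pocket would reach $1,125 + $7,674.75 = $8,799.75, above the $8,000 maximum, so the traveler pays only $8,000 − $1,125 = $6,875.
The plan picks up $49,040 − $6,875 = $42,165.

$42,165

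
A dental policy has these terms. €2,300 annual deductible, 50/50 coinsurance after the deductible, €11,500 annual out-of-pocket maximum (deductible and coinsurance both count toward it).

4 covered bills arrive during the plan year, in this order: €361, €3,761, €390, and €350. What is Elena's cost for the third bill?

€195

Bill 1, €361: entire amount goes to the deductible. Patient pays €361; OOP now €361.
Bill 2, €3,761: €1,939 finishes the deductible; €1,822 goes to coinsurance; coinsurance €1,822 × 50% = €911. Patient owes €2,850 (running OOP €3,211).
Bill 3, €390: deductible met; 50% of €390 = €195. Patient owes €195 (running OOP €3,406).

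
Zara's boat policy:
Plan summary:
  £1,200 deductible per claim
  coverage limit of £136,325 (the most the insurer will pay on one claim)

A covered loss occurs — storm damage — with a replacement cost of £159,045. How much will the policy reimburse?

£136,325

Less the £1,200 deductible: £159,045 − £1,200 = £157,845.
Since £157,845 > £136,325, the payout is capped at £136,325.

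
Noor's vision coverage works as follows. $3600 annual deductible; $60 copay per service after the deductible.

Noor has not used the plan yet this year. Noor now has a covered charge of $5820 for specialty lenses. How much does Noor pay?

$3660

The full $3600 deductible is still open; $3600 of this bill applies to it.
The remaining $2220 (= $5820 − $3600) moves to the copay.
Copay on this service: $60.
So the member owes $3600 + $60 = $3660.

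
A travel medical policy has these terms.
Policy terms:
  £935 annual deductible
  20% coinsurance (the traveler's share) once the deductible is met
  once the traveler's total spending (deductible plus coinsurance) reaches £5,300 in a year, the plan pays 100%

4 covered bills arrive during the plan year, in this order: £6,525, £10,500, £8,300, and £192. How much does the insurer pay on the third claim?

£7,153

#1 (£6,525): £935 finishes the deductible; £5,590 goes to coinsurance; traveler's 20% is £1,118. Traveler owes £2,053 (running OOP £2,053). Plan pays £6,525 − £2,053 = £4,472.
#2 (£10,500): 20% coinsurance on £10,500 = £2,100. Traveler pays £2,100; OOP now £4,153. Insurer: £10,500 − £2,100 = £8,400.
#3 (£8,300): 20% coinsurance on £8,300 = £1,660. Adding that to £4,153 gives £5,813, past the £5,300 cap; traveler pays only £5,300 − £4,153 = £1,147. Plan pays £8,300 − £1,147 = £7,153.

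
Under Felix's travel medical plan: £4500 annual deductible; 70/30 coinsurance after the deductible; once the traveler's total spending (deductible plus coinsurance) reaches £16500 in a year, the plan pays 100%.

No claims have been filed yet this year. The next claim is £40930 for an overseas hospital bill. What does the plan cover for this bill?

£25501

The full £4500 deductible is still open; £4500 of this bill applies to it.
The remaining £36430 (= £40930 − £4500) moves to coinsurance.
30% of £36430 = £10929 falls to the traveler.
Traveler responsibility before any cap: £4500 + £10929 = £15429.
Total out-of-pocket so far would be £0 + £15429 = £15429, below the £16500 cap — no reduction.
The insurer covers the remainder: £40930 − £15429 = £25501.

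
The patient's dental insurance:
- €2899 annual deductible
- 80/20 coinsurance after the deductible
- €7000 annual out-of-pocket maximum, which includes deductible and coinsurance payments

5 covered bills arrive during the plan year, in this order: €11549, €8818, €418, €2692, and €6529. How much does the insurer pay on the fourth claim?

#1 (€11549): €2899 finishes the deductible; €8650 goes to coinsurance; patient's 20% is €1730. Cost to patient: €4629. OOP to date €4629. Plan pays €11549 − €4629 = €6920.
#2 (€8818): deductible met; 20% of €8818 = €1763.60. Patient pays €1763.60; OOP now €6392.60. Plan pays €8818 − €1763.60 = €7054.40.
#3 (€418): 20% coinsurance on €418 = €83.60. Patient pays €83.60; OOP now €6476.20. Plan pays €418 − €83.60 = €334.40.
#4 (€2692): deductible already satisfied, so patient's share is 20% × €2692 = €538.40. Adding that to €6476.20 gives €7014.60, past the €7000 cap; patient pays only €7000 − €6476.20 = €523.80. Plan pays €2692 − €523.80 = €2168.20.

€2168.20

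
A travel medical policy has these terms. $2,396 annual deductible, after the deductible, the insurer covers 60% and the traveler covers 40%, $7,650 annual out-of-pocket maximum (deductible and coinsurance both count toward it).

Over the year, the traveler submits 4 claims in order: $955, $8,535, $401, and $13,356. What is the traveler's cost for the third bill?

$160.40

Claim 1 — $955: fully absorbed by the deductible. Traveler owes $955 (running OOP $955).
Claim 2 — $8,535: deductible takes $1,441, $7,094 remains; coinsurance $7,094 × 40% = $2,837.60. Cost to traveler: $4,278.60. OOP to date $5,233.60.
Claim 3 — $401: deductible met; 40% of $401 = $160.40. Cost to traveler: $160.40. OOP to date $5,394.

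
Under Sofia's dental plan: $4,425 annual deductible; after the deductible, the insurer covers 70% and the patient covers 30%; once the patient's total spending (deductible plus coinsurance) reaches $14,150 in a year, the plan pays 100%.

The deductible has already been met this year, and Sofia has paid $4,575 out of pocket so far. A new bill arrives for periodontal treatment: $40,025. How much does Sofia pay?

With the deductible met, the entire $40,025 is subject to coinsurance.
30% of $40,025 = $12,007.50 falls to the patient.
Year-to-date out-of-pocket would reach $4,575 + $12,007.50 = $16,582.50, above the $14,150 maximum, so the patient pays only $14,150 − $4,575 = $9,575.

$9,575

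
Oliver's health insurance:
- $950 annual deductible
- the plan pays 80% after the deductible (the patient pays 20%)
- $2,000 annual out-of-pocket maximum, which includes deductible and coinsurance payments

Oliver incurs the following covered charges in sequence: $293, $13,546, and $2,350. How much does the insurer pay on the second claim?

$11,839

Claim 1 ($293): fully absorbed by the deductible. Cost to patient: $293. OOP to date $293. Insurer: $293 − $293 = $0.
Claim 2 ($13,546): deductible takes $657, $12,889 remains; coinsurance $12,889 × 20% = $2,577.80. Claim cost before the cap: $657 + $2,577.80 = $3,234.80. OOP would hit $3,527.80 > $2,000, so the cap limits the patient to $2,000 − $293 = $1,707. Insurer: $13,546 − $1,707 = $11,839.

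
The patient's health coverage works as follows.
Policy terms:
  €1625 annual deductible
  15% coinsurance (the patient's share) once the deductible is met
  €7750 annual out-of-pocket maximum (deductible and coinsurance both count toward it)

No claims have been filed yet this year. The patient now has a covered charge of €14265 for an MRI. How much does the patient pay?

Nothing has been paid toward the €1625 deductible, so the first €1625 of this charge is applied there.
That leaves €14265 − €1625 = €12640 for coinsurance.
15% of €12640 = €1896 falls to the patient.
Patient responsibility before any cap: €1625 + €1896 = €3521.
Total out-of-pocket so far would be €0 + €3521 = €3521, below the €7750 cap — no reduction.

€3521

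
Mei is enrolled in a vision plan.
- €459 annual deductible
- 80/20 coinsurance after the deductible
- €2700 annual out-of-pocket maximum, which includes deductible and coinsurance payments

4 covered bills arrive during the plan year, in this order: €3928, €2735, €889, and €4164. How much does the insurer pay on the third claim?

#1 (€3928): €459 finishes the deductible; €3469 goes to coinsurance; 20% of €3469 = €693.80. Member owes €1152.80 (running OOP €1152.80). Plan pays €3928 − €1152.80 = €2775.20.
#2 (€2735): 20% coinsurance on €2735 = €547. Cost to member: €547. OOP to date €1699.80. Plan pays €2735 − €547 = €2188.
#3 (€889): deductible met; 20% of €889 = €177.80. Member owes €177.80 (running OOP €1877.60). Insurer: €889 − €177.80 = €711.20.

€711.20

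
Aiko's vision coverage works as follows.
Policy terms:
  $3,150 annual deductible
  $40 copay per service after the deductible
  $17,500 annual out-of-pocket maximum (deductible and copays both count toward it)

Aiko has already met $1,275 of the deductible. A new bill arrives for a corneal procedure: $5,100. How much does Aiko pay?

$1,915

Deductible still to meet: $3,150 − $1,275 = $1,875.
That leaves $5,100 − $1,875 = $3,225 for the copay.
Copay on this service: $40.
That puts the member's cost at $1,875 + $40 = $1,915 before any cap.
Cumulative spending $1,275 + $1,915 = $3,190 stays under the $17,500 maximum.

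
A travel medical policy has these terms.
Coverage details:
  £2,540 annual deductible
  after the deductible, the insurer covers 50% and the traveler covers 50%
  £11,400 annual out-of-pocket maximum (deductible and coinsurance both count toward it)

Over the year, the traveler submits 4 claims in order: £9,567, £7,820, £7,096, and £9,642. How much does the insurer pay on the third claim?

#1 (£9,567): deductible takes £2,540, £7,027 remains; 50% of £7,027 = £3,513.50. Traveler owes £6,053.50 (running OOP £6,053.50). Insurer: £9,567 − £6,053.50 = £3,513.50.
#2 (£7,820): deductible already satisfied, so traveler's share is 50% × £7,820 = £3,910. Cost to traveler: £3,910. OOP to date £9,963.50. Plan pays £7,820 − £3,910 = £3,910.
#3 (£7,096): deductible already satisfied, so traveler's share is 50% × £7,096 = £3,548. That would push OOP to £13,511.50, over the £11,400 cap, so traveler pays £11,400 − £9,963.50 = £1,436.50. Insurer: £7,096 − £1,436.50 = £5,659.50.

£5,659.50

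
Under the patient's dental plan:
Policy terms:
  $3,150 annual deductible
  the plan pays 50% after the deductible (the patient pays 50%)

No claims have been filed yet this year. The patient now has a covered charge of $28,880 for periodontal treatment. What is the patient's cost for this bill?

$16,015

The full $3,150 deductible is still open; $3,150 of this bill applies to it.
That leaves $28,880 − $3,150 = $25,730 for coinsurance.
50% of $25,730 = $12,865 falls to the patient.
Patient responsibility: $3,150 + $12,865 = $16,015.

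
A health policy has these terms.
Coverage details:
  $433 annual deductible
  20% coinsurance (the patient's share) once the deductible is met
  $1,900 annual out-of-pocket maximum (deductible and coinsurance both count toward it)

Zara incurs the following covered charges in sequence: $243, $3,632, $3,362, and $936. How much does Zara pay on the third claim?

#1 ($243): entire amount goes to the deductible. Cost to patient: $243. OOP to date $243.
#2 ($3,632): $190 finishes the deductible; $3,442 goes to coinsurance; coinsurance $3,442 × 20% = $688.40. Patient pays $878.40; OOP now $1,121.40.
#3 ($3,362): 20% coinsurance on $3,362 = $672.40. Cost to patient: $672.40. OOP to date $1,793.80.

$672.40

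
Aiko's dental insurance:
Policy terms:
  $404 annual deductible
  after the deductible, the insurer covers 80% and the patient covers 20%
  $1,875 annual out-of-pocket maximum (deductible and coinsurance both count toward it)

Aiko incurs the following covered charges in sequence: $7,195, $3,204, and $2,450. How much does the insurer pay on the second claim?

$3,091.20

Claim 1 ($7,195): deductible takes $404, $6,791 remains; patient's 20% is $1,358.20. Cost to patient: $1,762.20. OOP to date $1,762.20. Plan pays $7,195 − $1,762.20 = $5,432.80.
Claim 2 ($3,204): 20% coinsurance on $3,204 = $640.80. OOP would hit $2,403 > $1,875, so the cap limits the patient to $1,875 − $1,762.20 = $112.80. Insurer: $3,204 − $112.80 = $3,091.20.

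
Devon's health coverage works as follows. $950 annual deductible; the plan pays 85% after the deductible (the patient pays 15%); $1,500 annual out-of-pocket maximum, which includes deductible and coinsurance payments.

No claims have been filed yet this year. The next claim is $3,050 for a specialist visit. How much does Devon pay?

$1,265

Deductible not yet touched, so the first $950 of the bill goes to the deductible.
After the $950 deductible portion, $3,050 − $950 = $2,100 is subject to coinsurance.
15% of $2,100 = $315 falls to the patient.
So the patient owes $950 + $315 = $1,265 before any cap.
Total out-of-pocket so far would be $0 + $1,265 = $1,265, below the $1,500 cap — no reduction.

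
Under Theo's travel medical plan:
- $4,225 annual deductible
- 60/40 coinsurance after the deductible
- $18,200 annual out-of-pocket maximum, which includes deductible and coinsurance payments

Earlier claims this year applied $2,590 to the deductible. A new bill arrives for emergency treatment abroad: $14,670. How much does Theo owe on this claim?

$6,849

$2,590 of the $4,225 deductible is already met, leaving $1,635.
That leaves $14,670 − $1,635 = $13,035 for coinsurance.
Coinsurance: $13,035 × 40% = $5,214.
Traveler responsibility before any cap: $1,635 + $5,214 = $6,849.
Cumulative spending $2,590 + $6,849 = $9,439 stays under the $18,200 maximum.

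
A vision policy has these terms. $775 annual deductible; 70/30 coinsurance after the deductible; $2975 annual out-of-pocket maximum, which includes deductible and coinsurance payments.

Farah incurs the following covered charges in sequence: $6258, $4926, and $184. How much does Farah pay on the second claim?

$555.10

Claim 1 ($6258): $775 finishes the deductible; $5483 goes to coinsurance; member's 30% is $1644.90. Cost to member: $2419.90. OOP to date $2419.90.
Claim 2 ($4926): deductible met; 30% of $4926 = $1477.80. Adding that to $2419.90 gives $3897.70, past the $2975 cap; member pays only $2975 − $2419.90 = $555.10.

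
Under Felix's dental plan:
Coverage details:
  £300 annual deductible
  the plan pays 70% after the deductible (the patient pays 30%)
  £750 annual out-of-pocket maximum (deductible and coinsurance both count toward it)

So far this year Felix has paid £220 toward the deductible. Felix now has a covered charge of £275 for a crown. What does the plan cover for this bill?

£136.50

Deductible still to meet: £300 − £220 = £80.
That leaves £275 − £80 = £195 for coinsurance.
Patient's 30% share of £195 is £58.50.
So the patient owes £80 + £58.50 = £138.50 before any cap.
Total out-of-pocket so far would be £220 + £138.50 = £358.50, below the £750 cap — no reduction.
Insurer pays the balance: £275 − £138.50 = £136.50.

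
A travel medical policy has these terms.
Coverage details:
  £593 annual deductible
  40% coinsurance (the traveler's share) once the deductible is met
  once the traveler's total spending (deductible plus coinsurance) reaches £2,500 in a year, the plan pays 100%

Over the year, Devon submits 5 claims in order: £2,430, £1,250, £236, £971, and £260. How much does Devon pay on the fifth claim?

Bill 1, £2,430: £593 to deductible, leaving £1,837; coinsurance £1,837 × 40% = £734.80. Traveler owes £1,327.80 (running OOP £1,327.80).
Bill 2, £1,250: deductible already satisfied, so traveler's share is 40% × £1,250 = £500. Traveler pays £500; OOP now £1,827.80.
Bill 3, £236: deductible already satisfied, so traveler's share is 40% × £236 = £94.40. Cost to traveler: £94.40. OOP to date £1,922.20.
Bill 4, £971: 40% coinsurance on £971 = £388.40. Traveler pays £388.40; OOP now £2,310.60.
Bill 5, £260: 40% coinsurance on £260 = £104. Traveler owes £104 (running OOP £2,414.60).

£104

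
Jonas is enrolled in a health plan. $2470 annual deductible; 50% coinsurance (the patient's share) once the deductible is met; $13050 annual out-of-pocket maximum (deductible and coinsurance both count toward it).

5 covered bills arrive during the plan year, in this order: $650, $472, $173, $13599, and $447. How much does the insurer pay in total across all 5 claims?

$6435.50

#1 ($650): entire amount goes to the deductible. Patient pays $650; OOP now $650. Plan pays $650 − $650 = $0.
#2 ($472): all of it applies to the deductible. Patient pays $472; OOP now $1122. Insurer: $472 − $472 = $0.
#3 ($173): all of it applies to the deductible. Patient pays $173; OOP now $1295. Insurer: $173 − $173 = $0.
#4 ($13599): deductible takes $1175, $12424 remains; coinsurance $12424 × 50% = $6212. Cost to patient: $7387. OOP to date $8682. Insurer: $13599 − $7387 = $6212.
#5 ($447): deductible met; 50% of $447 = $223.50. Patient pays $223.50; OOP now $8905.50. Plan pays $447 − $223.50 = $223.50.
Insurer total: $0 + $0 + $0 + $6212 + $223.50 = $6435.50.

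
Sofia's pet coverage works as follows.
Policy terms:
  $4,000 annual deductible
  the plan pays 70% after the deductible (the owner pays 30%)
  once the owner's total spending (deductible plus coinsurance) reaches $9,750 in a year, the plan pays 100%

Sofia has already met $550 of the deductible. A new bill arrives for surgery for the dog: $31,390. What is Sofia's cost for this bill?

$9,200

$550 of the $4,000 deductible is already met, leaving $3,450.
The remaining $27,940 (= $31,390 − $3,450) moves to coinsurance.
Owner's 30% share of $27,940 is $8,382.
Owner responsibility before any cap: $3,450 + $8,382 = $11,832.
That would bring total out-of-pocket to $12,382, past the $9,750 cap. The owner is capped at $9,750 − $550 = $9,200 on this claim.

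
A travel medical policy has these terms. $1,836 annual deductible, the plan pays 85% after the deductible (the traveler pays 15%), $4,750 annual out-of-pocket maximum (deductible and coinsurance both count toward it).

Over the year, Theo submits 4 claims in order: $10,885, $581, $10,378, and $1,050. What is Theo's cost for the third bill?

#1 ($10,885): $1,836 to deductible, leaving $9,049; coinsurance $9,049 × 15% = $1,357.35. Traveler owes $3,193.35 (running OOP $3,193.35).
#2 ($581): deductible met; 15% of $581 = $87.15. Traveler pays $87.15; OOP now $3,280.50.
#3 ($10,378): 15% coinsurance on $10,378 = $1,556.70. OOP would hit $4,837.20 > $4,750, so the cap limits the traveler to $4,750 − $3,280.50 = $1,469.50.

$1,469.50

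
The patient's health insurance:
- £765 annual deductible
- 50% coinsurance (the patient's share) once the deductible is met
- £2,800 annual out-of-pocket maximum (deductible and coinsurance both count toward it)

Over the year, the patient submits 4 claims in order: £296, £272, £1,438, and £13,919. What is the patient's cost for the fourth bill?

£1,414.50

Claim 1 (£296): all of it applies to the deductible. Patient owes £296 (running OOP £296).
Claim 2 (£272): all of it applies to the deductible. Cost to patient: £272. OOP to date £568.
Claim 3 (£1,438): £197 finishes the deductible; £1,241 goes to coinsurance; coinsurance £1,241 × 50% = £620.50. Patient pays £817.50; OOP now £1,385.50.
Claim 4 (£13,919): 50% coinsurance on £13,919 = £6,959.50. That would push OOP to £8,345, over the £2,800 cap, so patient pays £2,800 − £1,385.50 = £1,414.50.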